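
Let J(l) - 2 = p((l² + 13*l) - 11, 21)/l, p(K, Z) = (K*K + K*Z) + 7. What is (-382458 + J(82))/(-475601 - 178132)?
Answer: -514295/940458 ≈ -0.54686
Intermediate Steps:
p(K, Z) = 7 + K² + K*Z (p(K, Z) = (K² + K*Z) + 7 = 7 + K² + K*Z)
J(l) = 2 + (-224 + (-11 + l² + 13*l)² + 21*l² + 273*l)/l (J(l) = 2 + (7 + ((l² + 13*l) - 11)² + ((l² + 13*l) - 11)*21)/l = 2 + (7 + (-11 + l² + 13*l)² + (-11 + l² + 13*l)*21)/l = 2 + (7 + (-11 + l² + 13*l)² + (-231 + 21*l² + 273*l))/l = 2 + (-224 + (-11 + l² + 13*l)² + 21*l² + 273*l)/l)
(-382458 + J(82))/(-475601 - 178132) = (-382458 + (-11 + 82³ - 103/82 + 26*82² + 168*82))/(-475601 - 178132) = (-382458 + (-11 + 551368 - 103*1/82 + 26*6724 + 13776))/(-653733) = (-382458 + (-11 + 551368 - 103/82 + 174824 + 13776))*(-1/653733) = (-382458 + 60676371/82)*(-1/653733) = (29314815/82)*(-1/653733) = -514295/940458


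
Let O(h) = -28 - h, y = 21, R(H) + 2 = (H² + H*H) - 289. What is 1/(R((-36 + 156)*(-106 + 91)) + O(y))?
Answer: 1/6479660 ≈ 1.5433e-7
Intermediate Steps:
R(H) = -291 + 2*H² (R(H) = -2 + ((H² + H*H) - 289) = -2 + ((H² + H²) - 289) = -2 + (2*H² - 289) = -2 + (-289 + 2*H²) = -291 + 2*H²)
1/(R((-36 + 156)*(-106 + 91)) + O(y)) = 1/((-291 + 2*((-36 + 156)*(-106 + 91))²) + (-28 - 1*21)) = 1/((-291 + 2*(120*(-15))²) + (-28 - 21)) = 1/((-291 + 2*(-1800)²) - 49) = 1/((-291 + 2*3240000) - 49) = 1/((-291 + 6480000) - 49) = 1/(6479709 - 49) = 1/6479660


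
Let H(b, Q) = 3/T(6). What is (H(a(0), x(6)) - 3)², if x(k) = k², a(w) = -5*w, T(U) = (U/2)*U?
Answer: 289/36 ≈ 8.0278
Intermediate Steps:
T(U) = U²/2 (T(U) = (U*(½))*U = (U/2)*U = U²/2)
H(b, Q) = ⅙ (H(b, Q) = 3/(((½)*6²)) = 3/(((½)*36)) = 3/18 = 3*(1/18) = ⅙)
(H(a(0), x(6)) - 3)² = (⅙ - 3)² = (-17/6)² = 289/36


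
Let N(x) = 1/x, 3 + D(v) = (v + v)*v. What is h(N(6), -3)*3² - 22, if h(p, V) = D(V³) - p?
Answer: 26143/2 ≈ 13072.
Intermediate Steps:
D(v) = -3 + 2*v² (D(v) = -3 + (v + v)*v = -3 + (2*v)*v = -3 + 2*v²)
N(x) = 1/x
h(p, V) = -3 - p + 2*V⁶ (h(p, V) = (-3 + 2*(V³)²) - p = (-3 + 2*V⁶) - p = -3 - p + 2*V⁶)
h(N(6), -3)*3² - 22 = (-3 - 1/6 + 2*(-3)⁶)*3² - 22 = (-3 - 1*⅙ + 2*729)*9 - 22 = (-3 - ⅙ + 1458)*9 - 22 = (8729/6)*9 - 22 = 26187/2 - 22 = 26143/2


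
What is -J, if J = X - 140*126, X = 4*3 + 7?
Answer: 17621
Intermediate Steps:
X = 19 (X = 12 + 7 = 19)
J = -17621 (J = 19 - 140*126 = 19 - 17640 = -17621)
-J = -1*(-17621) = 17621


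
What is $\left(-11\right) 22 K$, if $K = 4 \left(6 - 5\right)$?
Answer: $-968$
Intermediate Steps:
$K = 4$ ($K = 4 \cdot 1 = 4$)
$\left(-11\right) 22 K = \left(-11\right) 22 \cdot 4 = \left(-242\right) 4 = -968$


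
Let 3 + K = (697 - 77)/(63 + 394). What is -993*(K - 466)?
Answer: 212217009/457 ≈ 4.6437e+5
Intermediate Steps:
K = -751/457 (K = -3 + (697 - 77)/(63 + 394) = -3 + 620/457 = -751/457 ≈ -1.6433)
-993*(K - 466) = -993*(-751/457 - 466) = -993*(-213713/457) = 212217009/457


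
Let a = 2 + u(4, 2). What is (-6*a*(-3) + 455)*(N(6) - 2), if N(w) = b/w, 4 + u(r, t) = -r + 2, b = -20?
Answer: -6128/3 ≈ -2042.7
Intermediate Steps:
u(r, t) = -2 - r (u(r, t) = -4 + (-r + 2) = -4 + (2 - r) = -2 - r)
a = -4 (a = 2 + (-2 - 1*4) = 2 + (-2 - 4) = 2 - 6 = -4)
N(w) = -20/w
(-6*a*(-3) + 455)*(N(6) - 2) = (-6*(-4)*(-3) + 455)*(-20/6 - 2) = (24*(-3) + 455)*(-20*1/6 - 2) = (-72 + 455)*(-10/3 - 2) = 383*(-16/3) = -6128/3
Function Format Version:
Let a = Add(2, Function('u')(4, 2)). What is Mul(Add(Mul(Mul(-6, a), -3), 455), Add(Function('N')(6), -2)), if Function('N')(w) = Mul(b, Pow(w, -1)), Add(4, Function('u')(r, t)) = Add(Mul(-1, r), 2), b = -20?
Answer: Rational(-6128, 3) ≈ -2042.7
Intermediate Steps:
Function('u')(r, t) = Add(-2, Mul(-1, r)) (Function('u')(r, t) = Add(-4, Add(Mul(-1, r), 2)) = Add(-4, Add(2, Mul(-1, r))) = Add(-2, Mul(-1, r)))
a = -4 (a = Add(2, Add(-2, Mul(-1, 4))) = Add(2, Add(-2, -4)) = Add(2, -6) = -4)
Function('N')(w) = Mul(-20, Pow(w, -1))
Mul(Add(Mul(Mul(-6, a), -3), 455), Add(Function('N')(6), -2)) = Mul(Add(Mul(Mul(-6, -4), -3), 455), Add(Mul(-20, Pow(6, -1)), -2)) = Mul(Add(Mul(24, -3), 455), Add(Mul(-20, Rational(1, 6)), -2)) = Mul(Add(-72, 455), Add(Rational(-10, 3), -2)) = Mul(383, Rational(-16, 3)) = Rational(-6128, 3)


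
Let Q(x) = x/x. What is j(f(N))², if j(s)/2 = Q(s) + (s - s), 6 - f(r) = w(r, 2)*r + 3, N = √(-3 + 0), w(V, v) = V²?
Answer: 4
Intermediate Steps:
N = I*√3 (N = √(-3) = I*√3 ≈ 1.732*I)
f(r) = 3 - r³ (f(r) = 6 - (r²*r + 3) = 6 - (r³ + 3) = 6 - (3 + r³) = 6 + (-3 - r³) = 3 - r³)
Q(x) = 1
j(s) = 2 (j(s) = 2*(1 + (s - s)) = 2*(1 + 0) = 2*1 = 2)
j(f(N))² = 2² = 4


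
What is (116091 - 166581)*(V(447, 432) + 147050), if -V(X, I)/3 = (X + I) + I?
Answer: -7225977330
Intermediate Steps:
V(X, I) = -6*I - 3*X (V(X, I) = -3*((X + I) + I) = -3*((I + X) + I) = -3*(X + 2*I) = -6*I - 3*X)
(116091 - 166581)*(V(447, 432) + 147050) = (116091 - 166581)*((-6*432 - 3*447) + 147050) = -50490*((-2592 - 1341) + 147050) = -50490*(-3933 + 147050) = -50490*143117 = -7225977330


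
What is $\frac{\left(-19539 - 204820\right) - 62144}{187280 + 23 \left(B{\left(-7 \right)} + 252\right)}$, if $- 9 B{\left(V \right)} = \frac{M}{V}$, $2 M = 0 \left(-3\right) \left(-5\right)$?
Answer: $- \frac{286503}{193076} \approx -1.4839$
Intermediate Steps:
$M = 0$ ($M = \frac{0 \left(-3\right) \left(-5\right)}{2} = \frac{0 \left(-5\right)}{2} = \frac{1}{2} \cdot 0 = 0$)
$B{\left(V \right)} = 0$ ($B{\left(V \right)} = - \frac{0 \frac{1}{V}}{9} = \left(- \frac{1}{9}\right) 0 = 0$)
$\frac{\left(-19539 - 204820\right) - 62144}{187280 + 23 \left(B{\left(-7 \right)} + 252\right)} = \frac{\left(-19539 - 204820\right) - 62144}{187280 + 23 \left(0 + 252\right)} = \frac{\left(-19539 - 204820\right) - 62144}{187280 + 23 \cdot 252} = \frac{-224359 - 62144}{187280 + 5796} = - \frac{286503}{193076}$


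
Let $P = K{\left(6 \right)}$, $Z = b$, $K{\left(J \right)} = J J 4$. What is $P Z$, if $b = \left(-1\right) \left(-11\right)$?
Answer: $1584$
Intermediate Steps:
$b = 11$
$K{\left(J \right)} = 4 J^{2}$ ($K{\left(J \right)} = J^{2} \cdot 4 = 4 J^{2}$)
$Z = 11$
$P = 144$ ($P = 4 \cdot 6^{2} = 4 \cdot 36 = 144$)
$P Z = 144 \cdot 11 = 1584$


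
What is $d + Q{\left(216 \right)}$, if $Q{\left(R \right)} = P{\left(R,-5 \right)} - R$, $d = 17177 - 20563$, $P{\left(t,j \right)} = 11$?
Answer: $-3591$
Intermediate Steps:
$d = -3386$ ($d = 17177 - 20563 = -3386$)
$Q{\left(R \right)} = 11 - R$
$d + Q{\left(216 \right)} = -3386 + \left(11 - 216\right) = -3386 - 205 = -3591$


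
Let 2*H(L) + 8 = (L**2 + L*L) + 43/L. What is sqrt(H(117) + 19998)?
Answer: sqrt(204928490)/78 ≈ 183.53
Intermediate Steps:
H(L) = -4 + L**2 + 43/(2*L) (H(L) = -4 + ((L**2 + L*L) + 43/L)/2 = -4 + ((L**2 + L**2) + 43/L)/2 = -4 + (2*L**2 + 43/L)/2 = -4 + (L**2 + 43/(2*L)) = -4 + L**2 + 43/(2*L))
sqrt(H(117) + 19998) = sqrt((-4 + 117**2 + (43/2)/117) + 19998) = sqrt((-4 + 13689 + (43/2)*(1/117)) + 19998) = sqrt((-4 + 13689 + 43/234) + 19998) = sqrt(3202333/234 + 19998) = sqrt(7881865/234) = sqrt(204928490)/78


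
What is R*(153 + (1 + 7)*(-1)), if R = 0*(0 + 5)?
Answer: 0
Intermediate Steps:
R = 0 (R = 0*5 = 0)
R*(153 + (1 + 7)*(-1)) = 0*(153 + (1 + 7)*(-1)) = 0*(153 + 8*(-1)) = 0*(153 - 8) = 0*145 = 0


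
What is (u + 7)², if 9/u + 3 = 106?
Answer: 532900/10609 ≈ 50.231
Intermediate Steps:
u = 9/103 (u = 9/(-3 + 106) = 9/103 ≈ 0.087379)
(u + 7)² = (9/103 + 7)² = (730/103)² = 532900/10609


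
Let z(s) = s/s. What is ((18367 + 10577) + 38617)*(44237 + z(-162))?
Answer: 2988763518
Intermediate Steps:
z(s) = 1
((18367 + 10577) + 38617)*(44237 + z(-162)) = ((18367 + 10577) + 38617)*(44237 + 1) = (28944 + 38617)*44238 = 67561*44238 = 2988763518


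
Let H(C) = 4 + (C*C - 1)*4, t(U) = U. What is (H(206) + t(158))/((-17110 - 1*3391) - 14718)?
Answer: -169902/35219 ≈ -4.8242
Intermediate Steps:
H(C) = 4*C² (H(C) = 4 + (C² - 1)*4 = 4 + (-1 + C²)*4 = 4 + (-4 + 4*C²) = 4*C²)
(H(206) + t(158))/((-17110 - 1*3391) - 14718) = (4*206² + 158)/((-17110 - 1*3391) - 14718) = (4*42436 + 158)/((-17110 - 3391) - 14718) = (169744 + 158)/(-20501 - 14718) = 169902/(-35219) = 169902*(-1/35219) = -169902/35219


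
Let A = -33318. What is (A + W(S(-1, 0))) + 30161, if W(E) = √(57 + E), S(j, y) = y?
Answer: -3157 + √57 ≈ -3149.4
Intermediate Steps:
(A + W(S(-1, 0))) + 30161 = (-33318 + √(57 + 0)) + 30161 = (-33318 + √57) + 30161 = -3157 + √57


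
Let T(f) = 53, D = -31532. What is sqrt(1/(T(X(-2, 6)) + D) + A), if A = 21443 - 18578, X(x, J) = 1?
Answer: sqrt(2839007086986)/31479 ≈ 53.526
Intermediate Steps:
A = 2865
sqrt(1/(T(X(-2, 6)) + D) + A) = sqrt(1/(53 - 31532) + 2865) = sqrt(1/(-31479) + 2865) = sqrt(-1/31479 + 2865) = sqrt(90187334/31479) = sqrt(2839007086986)/31479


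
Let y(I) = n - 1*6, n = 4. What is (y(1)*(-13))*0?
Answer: 0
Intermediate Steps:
y(I) = -2 (y(I) = 4 - 1*6 = 4 - 6 = -2)
(y(1)*(-13))*0 = -2*(-13)*0 = 26*0 = 0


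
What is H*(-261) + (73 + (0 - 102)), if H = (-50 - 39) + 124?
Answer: -9164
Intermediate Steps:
H = 35 (H = -89 + 124 = 35)
H*(-261) + (73 + (0 - 102)) = 35*(-261) + (73 + (0 - 102)) = -9135 + (73 - 102) = -9135 - 29 = -9164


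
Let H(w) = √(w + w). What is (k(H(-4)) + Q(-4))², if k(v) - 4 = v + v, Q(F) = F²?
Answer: 368 + 160*I*√2 ≈ 368.0 + 226.27*I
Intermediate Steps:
H(w) = √2*√w (H(w) = √(2*w) = √2*√w)
k(v) = 4 + 2*v (k(v) = 4 + (v + v) = 4 + 2*v)
(k(H(-4)) + Q(-4))² = ((4 + 2*(√2*√(-4))) + (-4)²)² = ((4 + 2*(√2*(2*I))) + 16)² = ((4 + 2*(2*I*√2)) + 16)² = ((4 + 4*I*√2) + 16)² = (20 + 4*I*√2)²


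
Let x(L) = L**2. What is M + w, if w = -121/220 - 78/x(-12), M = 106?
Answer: 12589/120 ≈ 104.91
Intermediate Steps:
w = -131/120 (w = -121/220 - 78/((-12)**2) = -121*1/220 - 78/144 = -11/20 - 78*1/144 = -11/20 - 13/24 = -131/120 ≈ -1.0917)
M + w = 106 - 131/120 = 12589/120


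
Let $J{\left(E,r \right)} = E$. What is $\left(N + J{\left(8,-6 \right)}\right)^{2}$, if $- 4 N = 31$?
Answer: $\frac{1}{16} \approx 0.0625$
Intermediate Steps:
$N = - \frac{31}{4}$ ($N = \left(- \frac{1}{4}\right) 31 = - \frac{31}{4} \approx -7.75$)
$\left(N + J{\left(8,-6 \right)}\right)^{2} = \left(- \frac{31}{4} + 8\right)^{2} = \left(\frac{1}{4}\right)^{2} = \frac{1}{16}$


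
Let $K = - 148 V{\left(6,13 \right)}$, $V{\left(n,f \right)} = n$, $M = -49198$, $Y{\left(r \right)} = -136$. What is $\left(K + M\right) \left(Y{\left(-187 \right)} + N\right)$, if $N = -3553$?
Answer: $184767254$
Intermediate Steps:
$K = -888$ ($K = \left(-148\right) 6 = -888$)
$\left(K + M\right) \left(Y{\left(-187 \right)} + N\right) = \left(-888 - 49198\right) \left(-136 - 3553\right) = \left(-50086\right) \left(-3689\right) = 184767254$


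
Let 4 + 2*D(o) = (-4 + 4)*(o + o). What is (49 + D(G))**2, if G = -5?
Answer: 2209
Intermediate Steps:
D(o) = -2 (D(o) = -2 + ((-4 + 4)*(o + o))/2 = -2 + (0*(2*o))/2 = -2 + (1/2)*0 = -2 + 0 = -2)
(49 + D(G))**2 = (49 - 2)**2 = 47**2 = 2209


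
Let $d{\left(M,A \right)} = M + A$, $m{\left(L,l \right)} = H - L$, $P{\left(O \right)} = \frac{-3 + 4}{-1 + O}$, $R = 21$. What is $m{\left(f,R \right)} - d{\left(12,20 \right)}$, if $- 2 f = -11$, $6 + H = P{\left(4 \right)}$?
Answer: $- \frac{259}{6} \approx -43.167$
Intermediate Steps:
$P{\left(O \right)} = \frac{1}{-1 + O}$ ($P{\left(O \right)} = 1 \frac{1}{-1 + O} = \frac{1}{-1 + O}$)
$H = - \frac{17}{3}$ ($H = -6 + \frac{1}{-1 + 4} = -6 + \frac{1}{3} = - \frac{17}{3} \approx -5.6667$)
$f = \frac{11}{2}$ ($f = \left(- \frac{1}{2}\right) \left(-11\right) = \frac{11}{2} \approx 5.5$)
$m{\left(L,l \right)} = - \frac{17}{3} - L$
$d{\left(M,A \right)} = A + M$
$m{\left(f,R \right)} - d{\left(12,20 \right)} = \left(- \frac{17}{3} - \frac{11}{2}\right) - \left(20 + 12\right) = \left(- \frac{17}{3} - \frac{11}{2}\right) - 32 = - \frac{67}{6} - 32 = - \frac{259}{6}$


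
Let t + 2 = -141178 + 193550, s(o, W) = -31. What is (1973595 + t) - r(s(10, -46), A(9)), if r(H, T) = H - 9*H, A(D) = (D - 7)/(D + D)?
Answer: 2025717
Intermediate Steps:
A(D) = (-7 + D)/(2*D) (A(D) = (-7 + D)/((2*D)) = (-7 + D)*(1/(2*D)) = (-7 + D)/(2*D))
t = 52370 (t = -2 + (-141178 + 193550) = -2 + 52372 = 52370)
r(H, T) = -8*H
(1973595 + t) - r(s(10, -46), A(9)) = (1973595 + 52370) - (-8)*(-31) = 2025965 - 1*248 = 2025965 - 248 = 2025717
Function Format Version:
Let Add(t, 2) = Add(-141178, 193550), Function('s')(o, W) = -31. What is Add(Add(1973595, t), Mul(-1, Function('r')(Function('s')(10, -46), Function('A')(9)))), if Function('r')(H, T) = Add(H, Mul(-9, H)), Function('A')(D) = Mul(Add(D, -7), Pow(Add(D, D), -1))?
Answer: 2025717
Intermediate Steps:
Function('A')(D) = Mul(Rational(1, 2), Pow(D, -1), Add(-7, D)) (Function('A')(D) = Mul(Add(-7, D), Pow(Mul(2, D), -1)) = Mul(Add(-7, D), Mul(Rational(1, 2), Pow(D, -1))) = Mul(Rational(1, 2), Pow(D, -1), Add(-7, D)))
t = 52370 (t = Add(-2, Add(-141178, 193550)) = Add(-2, 52372) = 52370)
Function('r')(H, T) = Mul(-8, H)
Add(Add(1973595, t), Mul(-1, Function('r')(Function('s')(10, -46), Function('A')(9)))) = Add(Add(1973595, 52370), Mul(-1, Mul(-8, -31))) = Add(2025965, Mul(-1, 248)) = Add(2025965, -248) = 2025717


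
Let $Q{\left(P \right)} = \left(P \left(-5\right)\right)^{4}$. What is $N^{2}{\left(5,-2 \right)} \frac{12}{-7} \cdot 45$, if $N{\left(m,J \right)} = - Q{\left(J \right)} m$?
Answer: $- \frac{1350000000000}{7} \approx -1.9286 \cdot 10^{11}$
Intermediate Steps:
$Q{\left(P \right)} = 625 P^{4}$ ($Q{\left(P \right)} = \left(- 5 P\right)^{4} = 625 P^{4}$)
$N{\left(m,J \right)} = - 625 m J^{4}$ ($N{\left(m,J \right)} = - 625 J^{4} m = - 625 m J^{4}$)
$N^{2}{\left(5,-2 \right)} \frac{12}{-7} \cdot 45 = \left(\left(-625\right) 5 \left(-2\right)^{4}\right)^{2} \frac{12}{-7} \cdot 45 = \left(\left(-625\right) 5 \cdot 16\right)^{2} \cdot 12 \left(- \frac{1}{7}\right) 45 = \left(-50000\right)^{2} \left(- \frac{12}{7}\right) 45 = 2500000000 \left(- \frac{12}{7}\right) 45 = \left(- \frac{30000000000}{7}\right) 45 = - \frac{1350000000000}{7}$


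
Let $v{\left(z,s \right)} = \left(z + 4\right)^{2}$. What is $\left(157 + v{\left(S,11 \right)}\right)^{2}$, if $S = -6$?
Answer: $25921$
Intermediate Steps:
$v{\left(z,s \right)} = \left(4 + z\right)^{2}$
$\left(157 + v{\left(S,11 \right)}\right)^{2} = \left(157 + \left(4 - 6\right)^{2}\right)^{2} = \left(157 + \left(-2\right)^{2}\right)^{2} = \left(157 + 4\right)^{2} = 161^{2} = 25921$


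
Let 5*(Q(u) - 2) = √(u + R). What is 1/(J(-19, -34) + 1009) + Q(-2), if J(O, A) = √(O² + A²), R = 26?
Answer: 2034137/1016564 - √1517/1016564 + 2*√6/5 ≈ 2.9808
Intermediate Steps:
Q(u) = 2 + √(26 + u)/5 (Q(u) = 2 + √(u + 26)/5 = 2 + √(26 + u)/5)
J(O, A) = √(A² + O²)
1/(J(-19, -34) + 1009) + Q(-2) = 1/(√((-34)² + (-19)²) + 1009) + (2 + √(26 - 2)/5) = 1/(√(1156 + 361) + 1009) + (2 + √24/5) = 1/(√1517 + 1009) + (2 + (2*√6)/5) = 1/(1009 + √1517) + (2 + 2*√6/5) = 2 + 1/(1009 + √1517) + 2*√6/5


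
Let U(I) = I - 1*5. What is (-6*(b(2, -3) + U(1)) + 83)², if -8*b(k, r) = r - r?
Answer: 11449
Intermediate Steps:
U(I) = -5 + I (U(I) = I - 5 = -5 + I)
b(k, r) = 0 (b(k, r) = -(r - r)/8 = -⅛*0 = 0)
(-6*(b(2, -3) + U(1)) + 83)² = (-6*(0 + (-5 + 1)) + 83)² = (-6*(0 - 4) + 83)² = (-6*(-4) + 83)² = (24 + 83)² = 107² = 11449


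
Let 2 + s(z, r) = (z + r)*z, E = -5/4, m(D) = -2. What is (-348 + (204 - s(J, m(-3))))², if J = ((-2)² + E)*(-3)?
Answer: 13140625/256 ≈ 51331.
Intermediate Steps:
E = -5/4 (E = -5*¼ = -5/4 ≈ -1.2500)
J = -33/4 (J = ((-2)² - 5/4)*(-3) = (4 - 5/4)*(-3) = (11/4)*(-3) = -33/4 ≈ -8.2500)
s(z, r) = -2 + z*(r + z) (s(z, r) = -2 + (z + r)*z = -2 + (r + z)*z = -2 + z*(r + z))
(-348 + (204 - s(J, m(-3))))² = (-348 + (204 - (-2 + (-33/4)² - 2*(-33/4))))² = (-348 + (204 - (-2 + 1089/16 + 33/2)))² = (-348 + (204 - 1*1321/16))² = (-348 + (204 - 1321/16))² = (-348 + 1943/16)² = (-3625/16)² = 13140625/256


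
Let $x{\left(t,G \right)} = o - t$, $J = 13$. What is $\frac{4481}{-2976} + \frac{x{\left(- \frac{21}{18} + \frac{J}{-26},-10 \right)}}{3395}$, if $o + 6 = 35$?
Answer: $- \frac{5040577}{3367840} \approx -1.4967$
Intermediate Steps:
$o = 29$ ($o = -6 + 35 = 29$)
$x{\left(t,G \right)} = 29 - t$
$\frac{4481}{-2976} + \frac{x{\left(- \frac{21}{18} + \frac{J}{-26},-10 \right)}}{3395} = \frac{4481}{-2976} + \frac{29 - \left(- \frac{21}{18} + \frac{13}{-26}\right)}{3395} = 4481 \left(- \frac{1}{2976}\right) + \left(29 - \left(\left(-21\right) \frac{1}{18} + 13 \left(- \frac{1}{26}\right)\right)\right) \frac{1}{3395} = - \frac{4481}{2976} + \left(29 - \left(- \frac{7}{6} - \frac{1}{2}\right)\right) \frac{1}{3395} = - \frac{4481}{2976} + \left(29 - - \frac{5}{3}\right) \frac{1}{3395} = - \frac{4481}{2976} + \left(29 + \frac{5}{3}\right) \frac{1}{3395} = - \frac{4481}{2976} + \frac{92}{3} \cdot \frac{1}{3395} = - \frac{4481}{2976} + \frac{92}{10185} = - \frac{5040577}{3367840}$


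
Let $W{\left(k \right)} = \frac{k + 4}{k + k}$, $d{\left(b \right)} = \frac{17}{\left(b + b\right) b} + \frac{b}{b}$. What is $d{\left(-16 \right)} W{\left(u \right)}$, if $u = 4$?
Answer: $\frac{529}{512} \approx 1.0332$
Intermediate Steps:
$d{\left(b \right)} = 1 + \frac{17}{2 b^{2}}$ ($d{\left(b \right)} = \frac{17}{2 b b} + 1 = \frac{17}{2 b^{2}} + 1 = 1 + \frac{17}{2 b^{2}}$)
$W{\left(k \right)} = \frac{4 + k}{2 k}$
$d{\left(-16 \right)} W{\left(u \right)} = \left(1 + \frac{17}{2 \cdot 256}\right) \frac{4 + 4}{2 \cdot 4} = \left(1 + \frac{17}{2} \cdot \frac{1}{256}\right) \frac{1}{2} \cdot \frac{1}{4} \cdot 8 = \left(1 + \frac{17}{512}\right) 1 = \frac{529}{512} \cdot 1 = \frac{529}{512}$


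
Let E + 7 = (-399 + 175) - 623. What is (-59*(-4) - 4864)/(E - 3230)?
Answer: 1157/1021 ≈ 1.1332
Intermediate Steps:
E = -854 (E = -7 + ((-399 + 175) - 623) = -7 + (-224 - 623) = -7 - 847 = -854)
(-59*(-4) - 4864)/(E - 3230) = (-59*(-4) - 4864)/(-854 - 3230) = (236 - 4864)/(-4084) = -4628*(-1/4084) = 1157/1021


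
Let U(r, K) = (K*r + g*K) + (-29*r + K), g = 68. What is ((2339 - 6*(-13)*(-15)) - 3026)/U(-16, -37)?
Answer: 619/499 ≈ 1.2405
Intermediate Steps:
U(r, K) = -29*r + 69*K + K*r (U(r, K) = (K*r + 68*K) + (-29*r + K) = (68*K + K*r) + (K - 29*r) = -29*r + 69*K + K*r)
((2339 - 6*(-13)*(-15)) - 3026)/U(-16, -37) = ((2339 - 6*(-13)*(-15)) - 3026)/(-29*(-16) + 69*(-37) - 37*(-16)) = ((2339 + 78*(-15)) - 3026)/(464 - 2553 + 592) = ((2339 - 1170) - 3026)/(-1497) = (1169 - 3026)*(-1/1497) = -1857*(-1/1497) = 619/499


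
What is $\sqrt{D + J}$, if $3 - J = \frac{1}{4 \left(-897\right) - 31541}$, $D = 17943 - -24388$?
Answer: $\frac{\sqrt{52242130535223}}{35129} \approx 205.75$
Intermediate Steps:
$D = 42331$ ($D = 17943 + 24388 = 42331$)
$J = \frac{105388}{35129}$ ($J = 3 - \frac{1}{4 \left(-897\right) - 31541} = 3 - \frac{1}{-3588 - 31541} = 3 - \frac{1}{-35129} = 3 - - \frac{1}{35129} = 3 + \frac{1}{35129} = \frac{105388}{35129} \approx 3.0$)
$\sqrt{D + J} = \sqrt{42331 + \frac{105388}{35129}} = \sqrt{\frac{1487151087}{35129}} = \frac{\sqrt{52242130535223}}{35129}$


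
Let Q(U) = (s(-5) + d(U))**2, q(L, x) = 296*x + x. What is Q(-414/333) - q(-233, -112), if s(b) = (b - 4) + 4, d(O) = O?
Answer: 45591777/1369 ≈ 33303.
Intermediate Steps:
s(b) = b (s(b) = (-4 + b) + 4 = b)
q(L, x) = 297*x
Q(U) = (-5 + U)**2
Q(-414/333) - q(-233, -112) = (-5 - 414/333)**2 - 297*(-112) = (-5 - 414*1/333)**2 - 1*(-33264) = (-5 - 46/37)**2 + 33264 = (-231/37)**2 + 33264 = 53361/1369 + 33264 = 45591777/1369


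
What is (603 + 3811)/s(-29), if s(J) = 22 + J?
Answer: -4414/7 ≈ -630.57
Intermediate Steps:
(603 + 3811)/s(-29) = (603 + 3811)/(22 - 29) = 4414/(-7) = 4414*(-⅐) = -4414/7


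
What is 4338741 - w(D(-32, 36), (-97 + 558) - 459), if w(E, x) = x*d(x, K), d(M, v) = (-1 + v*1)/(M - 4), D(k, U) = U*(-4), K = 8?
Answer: 4338748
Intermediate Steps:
D(k, U) = -4*U
d(M, v) = (-1 + v)/(-4 + M)
w(E, x) = 7*x/(-4 + x) (w(E, x) = x*((-1 + 8)/(-4 + x)) = x*(7/(-4 + x)) = 7*x/(-4 + x))
4338741 - w(D(-32, 36), (-97 + 558) - 459) = 4338741 - 7*((-97 + 558) - 459)/(-4 + ((-97 + 558) - 459)) = 4338741 - 7*(461 - 459)/(-4 + (461 - 459)) = 4338741 - 7*2/(-4 + 2) = 4338741 - 7*2/(-2) = 4338741 - 7*2*(-1)/2 = 4338741 - 1*(-7) = 4338741 + 7 = 4338748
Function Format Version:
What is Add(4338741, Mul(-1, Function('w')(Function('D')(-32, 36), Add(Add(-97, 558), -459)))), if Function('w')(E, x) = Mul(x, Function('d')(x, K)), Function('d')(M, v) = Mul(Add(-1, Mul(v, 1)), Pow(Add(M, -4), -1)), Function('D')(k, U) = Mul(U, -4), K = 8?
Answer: 4338748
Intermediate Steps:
Function('D')(k, U) = Mul(-4, U)
Function('d')(M, v) = Mul(Pow(Add(-4, M), -1), Add(-1, v)) (Function('d')(M, v) = Mul(Add(-1, v), Pow(Add(-4, M), -1)) = Mul(Pow(Add(-4, M), -1), Add(-1, v)))
Function('w')(E, x) = Mul(7, x, Pow(Add(-4, x), -1)) (Function('w')(E, x) = Mul(x, Mul(Pow(Add(-4, x), -1), Add(-1, 8))) = Mul(x, Mul(Pow(Add(-4, x), -1), 7)) = Mul(x, Mul(7, Pow(Add(-4, x), -1))) = Mul(7, x, Pow(Add(-4, x), -1)))
Add(4338741, Mul(-1, Function('w')(Function('D')(-32, 36), Add(Add(-97, 558), -459)))) = Add(4338741, Mul(-1, Mul(7, Add(Add(-97, 558), -459), Pow(Add(-4, Add(Add(-97, 558), -459)), -1)))) = Add(4338741, Mul(-1, Mul(7, Add(461, -459), Pow(Add(-4, Add(461, -459)), -1)))) = Add(4338741, Mul(-1, Mul(7, 2, Pow(Add(-4, 2), -1)))) = Add(4338741, Mul(-1, Mul(7, 2, Pow(-2, -1)))) = Add(4338741, Mul(-1, Mul(7, 2, Rational(-1, 2)))) = Add(4338741, Mul(-1, -7)) = Add(4338741, 7) = 4338748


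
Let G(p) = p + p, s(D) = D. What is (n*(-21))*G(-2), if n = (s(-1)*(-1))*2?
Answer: 168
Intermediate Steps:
G(p) = 2*p
n = 2 (n = -1*(-1)*2 = 1*2 = 2)
(n*(-21))*G(-2) = (2*(-21))*(2*(-2)) = -42*(-4) = 168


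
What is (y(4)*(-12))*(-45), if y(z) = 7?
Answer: 3780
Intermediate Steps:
(y(4)*(-12))*(-45) = (7*(-12))*(-45) = -84*(-45) = 3780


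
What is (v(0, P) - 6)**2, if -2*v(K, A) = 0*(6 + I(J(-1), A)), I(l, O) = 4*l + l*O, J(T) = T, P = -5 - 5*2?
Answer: 36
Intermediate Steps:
P = -15 (P = -5 - 10 = -15)
I(l, O) = 4*l + O*l
v(K, A) = 0 (v(K, A) = -0*(6 - (4 + A)) = -0*(6 + (-4 - A)) = -0*(2 - A) = -1/2*0 = 0)
(v(0, P) - 6)**2 = (0 - 6)**2 = (-6)**2 = 36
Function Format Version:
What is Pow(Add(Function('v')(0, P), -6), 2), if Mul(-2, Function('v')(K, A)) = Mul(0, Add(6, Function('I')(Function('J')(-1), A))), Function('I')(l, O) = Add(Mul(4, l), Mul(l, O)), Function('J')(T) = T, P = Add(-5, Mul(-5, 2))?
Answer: 36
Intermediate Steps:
P = -15 (P = Add(-5, -10) = -15)
Function('I')(l, O) = Add(Mul(4, l), Mul(O, l))
Function('v')(K, A) = 0 (Function('v')(K, A) = Mul(Rational(-1, 2), Mul(0, Add(6, Mul(-1, Add(4, A))))) = Mul(Rational(-1, 2), Mul(0, Add(6, Add(-4, Mul(-1, A))))) = Mul(Rational(-1, 2), Mul(0, Add(2, Mul(-1, A)))) = Mul(Rational(-1, 2), 0) = 0)
Pow(Add(Function('v')(0, P), -6), 2) = Pow(Add(0, -6), 2) = Pow(-6, 2) = 36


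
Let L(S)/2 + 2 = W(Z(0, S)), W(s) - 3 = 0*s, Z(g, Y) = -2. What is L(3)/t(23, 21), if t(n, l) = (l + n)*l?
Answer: 1/462 ≈ 0.0021645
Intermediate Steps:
W(s) = 3 (W(s) = 3 + 0*s = 3 + 0 = 3)
L(S) = 2 (L(S) = -4 + 2*3 = -4 + 6 = 2)
t(n, l) = l*(l + n)
L(3)/t(23, 21) = 2/((21*(21 + 23))) = 2/((21*44)) = 2/924 = 2*(1/924) = 1/462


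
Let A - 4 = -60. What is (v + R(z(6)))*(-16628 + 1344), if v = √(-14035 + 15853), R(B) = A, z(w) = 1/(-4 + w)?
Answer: 855904 - 45852*√202 ≈ 2.0422e+5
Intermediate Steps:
A = -56 (A = 4 - 60 = -56)
R(B) = -56
v = 3*√202 (v = √1818 = 3*√202 ≈ 42.638)
(v + R(z(6)))*(-16628 + 1344) = (3*√202 - 56)*(-16628 + 1344) = (-56 + 3*√202)*(-15284) = 855904 - 45852*√202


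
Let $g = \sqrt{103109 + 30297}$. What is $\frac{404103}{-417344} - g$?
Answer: $- \frac{404103}{417344} - \sqrt{133406} \approx -366.22$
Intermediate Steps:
$g = \sqrt{133406} \approx 365.25$
$\frac{404103}{-417344} - g = \frac{404103}{-417344} - \sqrt{133406} = 404103 \left(- \frac{1}{417344}\right) - \sqrt{133406} = - \frac{404103}{417344} - \sqrt{133406}$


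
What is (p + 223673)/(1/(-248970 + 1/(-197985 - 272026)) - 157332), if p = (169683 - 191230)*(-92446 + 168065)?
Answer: 190639618624343175320/18410776459855783 ≈ 10355.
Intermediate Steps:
p = -1629362593 (p = -21547*75619 = -1629362593)
(p + 223673)/(1/(-248970 + 1/(-197985 - 272026)) - 157332) = (-1629362593 + 223673)/(1/(-248970 + 1/(-197985 - 272026)) - 157332) = -1629138920/(1/(-248970 + 1/(-470011)) - 157332) = -1629138920/(1/(-248970 - 1/470011) - 157332) = -1629138920/(1/(-117018638671/470011) - 157332) = -1629138920/(-470011/117018638671 - 157332) = -1629138920/(-18410776459855783/117018638671) = -1629138920*(-117018638671/18410776459855783) = 190639618624343175320/18410776459855783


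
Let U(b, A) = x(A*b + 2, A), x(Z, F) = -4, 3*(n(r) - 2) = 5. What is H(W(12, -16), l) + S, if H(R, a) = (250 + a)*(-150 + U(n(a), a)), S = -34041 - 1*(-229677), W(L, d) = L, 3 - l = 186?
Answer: 185318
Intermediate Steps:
l = -183 (l = 3 - 1*186 = 3 - 186 = -183)
n(r) = 11/3 (n(r) = 2 + (1/3)*5 = 2 + 5/3 = 11/3)
S = 195636 (S = -34041 + 229677 = 195636)
U(b, A) = -4
H(R, a) = -38500 - 154*a (H(R, a) = (250 + a)*(-150 - 4) = (250 + a)*(-154) = -38500 - 154*a)
H(W(12, -16), l) + S = (-38500 - 154*(-183)) + 195636 = (-38500 + 28182) + 195636 = -10318 + 195636 = 185318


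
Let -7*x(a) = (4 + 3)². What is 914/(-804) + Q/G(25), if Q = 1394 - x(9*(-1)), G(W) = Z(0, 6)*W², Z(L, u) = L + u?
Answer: -95879/125625 ≈ -0.76322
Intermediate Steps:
x(a) = -7 (x(a) = -(4 + 3)²/7 = -⅐*7² = -⅐*49 = -7)
G(W) = 6*W² (G(W) = (0 + 6)*W² = 6*W²)
Q = 1401 (Q = 1394 - 1*(-7) = 1394 + 7 = 1401)
914/(-804) + Q/G(25) = 914/(-804) + 1401/((6*25²)) = 914*(-1/804) + 1401/((6*625)) = -457/402 + 1401/3750 = -457/402 + 1401*(1/3750) = -457/402 + 467/1250 = -95879/125625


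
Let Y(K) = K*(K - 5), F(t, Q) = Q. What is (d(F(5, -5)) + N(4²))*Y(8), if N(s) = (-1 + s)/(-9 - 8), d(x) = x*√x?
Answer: -360/17 - 120*I*√5 ≈ -21.176 - 268.33*I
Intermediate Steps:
d(x) = x^(3/2)
N(s) = 1/17 - s/17 (N(s) = (-1 + s)/(-17) = (-1 + s)*(-1/17) = 1/17 - s/17)
Y(K) = K*(-5 + K)
(d(F(5, -5)) + N(4²))*Y(8) = ((-5)^(3/2) + (1/17 - 1/17*4²))*(8*(-5 + 8)) = (-5*I*√5 + (1/17 - 1/17*16))*(8*3) = (-5*I*√5 + (1/17 - 16/17))*24 = (-5*I*√5 - 15/17)*24 = (-15/17 - 5*I*√5)*24 = -360/17 - 120*I*√5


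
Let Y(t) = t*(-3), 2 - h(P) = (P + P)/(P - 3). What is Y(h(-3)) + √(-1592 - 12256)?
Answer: -3 + 2*I*√3462 ≈ -3.0 + 117.68*I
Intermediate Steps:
h(P) = 2 - 2*P/(-3 + P) (h(P) = 2 - (P + P)/(P - 3) = 2 - 2*P/(-3 + P))
Y(t) = -3*t
Y(h(-3)) + √(-1592 - 12256) = -(-18)/(-3 - 3) + √(-1592 - 12256) = -(-18)/(-6) + √(-13848) = -(-18)*(-1)/6 + 2*I*√3462 = -3*1 + 2*I*√3462 = -3 + 2*I*√3462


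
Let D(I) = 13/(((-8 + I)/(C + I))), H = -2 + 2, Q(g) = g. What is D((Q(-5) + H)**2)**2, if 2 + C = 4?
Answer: 123201/289 ≈ 426.30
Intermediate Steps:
C = 2 (C = -2 + 4 = 2)
H = 0
D(I) = 13*(2 + I)/(-8 + I) (D(I) = 13/(((-8 + I)/(2 + I))) = 13*((2 + I)/(-8 + I)) = 13*(2 + I)/(-8 + I))
D((Q(-5) + H)**2)**2 = (13*(2 + (-5 + 0)**2)/(-8 + (-5 + 0)**2))**2 = (13*(2 + (-5)**2)/(-8 + (-5)**2))**2 = (13*(2 + 25)/(-8 + 25))**2 = (13*27/17)**2 = (13*(1/17)*27)**2 = (351/17)**2 = 123201/289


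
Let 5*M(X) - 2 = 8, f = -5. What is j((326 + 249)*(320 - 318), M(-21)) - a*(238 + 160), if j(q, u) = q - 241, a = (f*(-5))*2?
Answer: -18991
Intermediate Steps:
a = 50 (a = -5*(-5)*2 = 25*2 = 50)
M(X) = 2 (M(X) = ⅖ + (⅕)*8 = ⅖ + 8/5 = 2)
j(q, u) = -241 + q
j((326 + 249)*(320 - 318), M(-21)) - a*(238 + 160) = (-241 + (326 + 249)*(320 - 318)) - 50*(238 + 160) = (-241 + 575*2) - 50*398 = (-241 + 1150) - 1*19900 = 909 - 19900 = -18991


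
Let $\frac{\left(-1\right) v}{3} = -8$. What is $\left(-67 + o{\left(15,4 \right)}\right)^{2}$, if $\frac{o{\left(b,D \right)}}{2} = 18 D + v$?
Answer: $15625$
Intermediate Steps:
$v = 24$ ($v = \left(-3\right) \left(-8\right) = 24$)
$o{\left(b,D \right)} = 48 + 36 D$ ($o{\left(b,D \right)} = 2 \left(18 D + 24\right) = 2 \left(24 + 18 D\right) = 48 + 36 D$)
$\left(-67 + o{\left(15,4 \right)}\right)^{2} = \left(-67 + \left(48 + 36 \cdot 4\right)\right)^{2} = \left(-67 + \left(48 + 144\right)\right)^{2} = \left(-67 + 192\right)^{2} = 125^{2} = 15625$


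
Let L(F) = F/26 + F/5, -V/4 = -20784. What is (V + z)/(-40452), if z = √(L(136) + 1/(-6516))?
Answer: -6928/3371 - √161600075195/2855506680 ≈ -2.0553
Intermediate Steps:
V = 83136 (V = -4*(-20784) = 83136)
L(F) = 31*F/130 (L(F) = F*(1/26) + F*(⅕) = F/26 + F/5 = 31*F/130)
z = √161600075195/70590 (z = √((31/130)*136 + 1/(-6516)) = √(2108/65 - 1/6516) = √(13735663/423540) = √161600075195/70590 ≈ 5.6948)
(V + z)/(-40452) = (83136 + √161600075195/70590)/(-40452) = (83136 + √161600075195/70590)*(-1/40452) = -6928/3371 - √161600075195/2855506680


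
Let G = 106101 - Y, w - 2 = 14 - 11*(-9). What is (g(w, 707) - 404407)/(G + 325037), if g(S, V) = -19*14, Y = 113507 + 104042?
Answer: -404673/213589 ≈ -1.8946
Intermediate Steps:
Y = 217549
w = 115 (w = 2 + (14 - 11*(-9)) = 2 + (14 + 99) = 2 + 113 = 115)
g(S, V) = -266
G = -111448 (G = 106101 - 1*217549 = 106101 - 217549 = -111448)
(g(w, 707) - 404407)/(G + 325037) = (-266 - 404407)/(-111448 + 325037) = -404673/213589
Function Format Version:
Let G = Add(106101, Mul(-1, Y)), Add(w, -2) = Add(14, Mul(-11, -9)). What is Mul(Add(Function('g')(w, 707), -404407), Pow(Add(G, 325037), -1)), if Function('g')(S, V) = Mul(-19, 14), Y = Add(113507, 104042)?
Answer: Rational(-404673, 213589) ≈ -1.8946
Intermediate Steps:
Y = 217549
w = 115 (w = Add(2, Add(14, Mul(-11, -9))) = Add(2, Add(14, 99)) = Add(2, 113) = 115)
Function('g')(S, V) = -266
G = -111448 (G = Add(106101, Mul(-1, 217549)) = Add(106101, -217549) = -111448)
Mul(Add(Function('g')(w, 707), -404407), Pow(Add(G, 325037), -1)) = Mul(Add(-266, -404407), Pow(Add(-111448, 325037), -1)) = Mul(-404673, Pow(213589, -1)) = Mul(-404673, Rational(1, 213589)) = Rational(-404673, 213589)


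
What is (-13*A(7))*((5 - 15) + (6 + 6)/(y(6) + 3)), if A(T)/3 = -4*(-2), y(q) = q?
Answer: 2704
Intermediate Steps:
A(T) = 24 (A(T) = 3*(-4*(-2)) = 3*8 = 24)
(-13*A(7))*((5 - 15) + (6 + 6)/(y(6) + 3)) = (-13*24)*((5 - 15) + (6 + 6)/(6 + 3)) = -312*(-10 + 12/9) = -312*(-10 + 12*(1/9)) = -312*(-10 + 4/3) = -312*(-26/3) = 2704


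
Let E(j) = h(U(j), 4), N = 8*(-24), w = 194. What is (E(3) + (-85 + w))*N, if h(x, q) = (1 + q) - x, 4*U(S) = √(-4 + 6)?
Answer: -21888 + 48*√2 ≈ -21820.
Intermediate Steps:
N = -192
U(S) = √2/4 (U(S) = √(-4 + 6)/4 = √2/4)
h(x, q) = 1 + q - x
E(j) = 5 - √2/4 (E(j) = 1 + 4 - √2/4 = 5 - √2/4)
(E(3) + (-85 + w))*N = ((5 - √2/4) + (-85 + 194))*(-192) = ((5 - √2/4) + 109)*(-192) = (114 - √2/4)*(-192) = -21888 + 48*√2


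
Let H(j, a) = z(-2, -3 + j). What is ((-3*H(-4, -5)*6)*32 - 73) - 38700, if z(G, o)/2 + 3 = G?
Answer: -33013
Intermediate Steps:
z(G, o) = -6 + 2*G
H(j, a) = -10 (H(j, a) = -6 + 2*(-2) = -6 - 4 = -10)
((-3*H(-4, -5)*6)*32 - 73) - 38700 = ((-3*(-10)*6)*32 - 73) - 38700 = ((30*6)*32 - 73) - 38700 = (180*32 - 73) - 38700 = (5760 - 73) - 38700 = 5687 - 38700 = -33013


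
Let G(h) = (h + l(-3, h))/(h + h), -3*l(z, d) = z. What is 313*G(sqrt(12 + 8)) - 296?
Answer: -279/2 + 313*sqrt(5)/20 ≈ -104.51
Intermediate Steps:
l(z, d) = -z/3
G(h) = (1 + h)/(2*h) (G(h) = (h - 1/3*(-3))/(h + h) = (h + 1)/((2*h)) = (1 + h)*(1/(2*h)) = (1 + h)/(2*h))
313*G(sqrt(12 + 8)) - 296 = 313*((1 + sqrt(12 + 8))/(2*(sqrt(12 + 8)))) - 296 = 313*((1 + sqrt(20))/(2*(sqrt(20)))) - 296 = 313*((1 + 2*sqrt(5))/(2*((2*sqrt(5))))) - 296 = 313*((sqrt(5)/10)*(1 + 2*sqrt(5))/2) - 296 = 313*(sqrt(5)*(1 + 2*sqrt(5))/20) - 296 = 313*sqrt(5)*(1 + 2*sqrt(5))/20 - 296 = -296 + 313*sqrt(5)*(1 + 2*sqrt(5))/20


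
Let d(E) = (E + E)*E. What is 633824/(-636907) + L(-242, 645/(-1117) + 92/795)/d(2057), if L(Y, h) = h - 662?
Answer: -433041020018937797/435113159010579390 ≈ -0.99524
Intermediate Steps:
d(E) = 2*E² (d(E) = (2*E)*E = 2*E²)
L(Y, h) = -662 + h
633824/(-636907) + L(-242, 645/(-1117) + 92/795)/d(2057) = 633824/(-636907) + (-662 + (645/(-1117) + 92/795))/((2*2057²)) = 633824*(-1/636907) + (-662 + (645*(-1/1117) + 92*(1/795)))/((2*4231249)) = -633824/636907 + (-662 + (-645/1117 + 92/795))/8462498 = -633824/636907 + (-662 - 410011/888015)*(1/8462498) = -633824/636907 - 588275941/888015*1/8462498 = -633824/636907 - 53479631/683165923770 = -433041020018937797/435113159010579390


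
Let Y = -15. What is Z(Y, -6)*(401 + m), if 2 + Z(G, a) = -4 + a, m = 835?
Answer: -14832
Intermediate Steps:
Z(G, a) = -6 + a (Z(G, a) = -2 + (-4 + a) = -6 + a)
Z(Y, -6)*(401 + m) = (-6 - 6)*(401 + 835) = -12*1236 = -14832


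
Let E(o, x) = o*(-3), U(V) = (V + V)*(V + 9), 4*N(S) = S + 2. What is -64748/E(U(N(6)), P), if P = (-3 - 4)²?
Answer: 16187/33 ≈ 490.52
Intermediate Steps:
N(S) = ½ + S/4 (N(S) = (S + 2)/4 = (2 + S)/4 = ½ + S/4)
P = 49 (P = (-7)² = 49)
U(V) = 2*V*(9 + V) (U(V) = (2*V)*(9 + V) = 2*V*(9 + V))
E(o, x) = -3*o
-64748/E(U(N(6)), P) = -64748*(-1/(6*(½ + (¼)*6)*(9 + (½ + (¼)*6)))) = -64748*(-1/(6*(½ + 3/2)*(9 + (½ + 3/2)))) = -64748*(-1/(12*(9 + 2))) = -64748/((-6*2*11)) = -64748/((-3*44)) = -64748/(-132) = -64748*(-1/132) = 16187/33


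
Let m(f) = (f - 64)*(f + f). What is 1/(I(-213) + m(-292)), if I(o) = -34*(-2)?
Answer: 1/207972 ≈ 4.8083e-6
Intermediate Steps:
I(o) = 68
m(f) = 2*f*(-64 + f) (m(f) = (-64 + f)*(2*f) = 2*f*(-64 + f))
1/(I(-213) + m(-292)) = 1/(68 + 2*(-292)*(-64 - 292)) = 1/(68 + 2*(-292)*(-356)) = 1/(68 + 207904) = 1/207972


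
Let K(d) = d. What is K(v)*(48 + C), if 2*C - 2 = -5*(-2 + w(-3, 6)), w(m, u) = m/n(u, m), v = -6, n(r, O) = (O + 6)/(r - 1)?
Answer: -399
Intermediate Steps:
n(r, O) = (6 + O)/(-1 + r)
w(m, u) = m*(-1 + u)/(6 + m) (w(m, u) = m/(((6 + m)/(-1 + u))) = m*((-1 + u)/(6 + m)) = m*(-1 + u)/(6 + m))
C = 37/2 (C = 1 + (-5*(-2 - 3*(-1 + 6)/(6 - 3)))/2 = 1 + (-5*(-2 - 3*5/3))/2 = 1 + (-5*(-2 - 3*⅓*5))/2 = 1 + (-5*(-2 - 5))/2 = 1 + (-5*(-7))/2 = 1 + (½)*35 = 1 + 35/2 = 37/2 ≈ 18.500)
K(v)*(48 + C) = -6*(48 + 37/2) = -6*133/2 = -399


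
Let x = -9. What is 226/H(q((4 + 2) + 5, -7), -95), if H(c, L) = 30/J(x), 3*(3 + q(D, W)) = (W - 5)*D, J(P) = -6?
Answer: -226/5 ≈ -45.200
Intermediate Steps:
q(D, W) = -3 + D*(-5 + W)/3 (q(D, W) = -3 + ((W - 5)*D)/3 = -3 + ((-5 + W)*D)/3 = -3 + (D*(-5 + W))/3 = -3 + D*(-5 + W)/3)
H(c, L) = -5 (H(c, L) = 30/(-6) = 30*(-⅙) = -5)
226/H(q((4 + 2) + 5, -7), -95) = 226/(-5) = 226*(-⅕) = -226/5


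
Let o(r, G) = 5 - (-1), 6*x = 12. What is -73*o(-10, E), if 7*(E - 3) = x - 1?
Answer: -438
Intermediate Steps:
x = 2 (x = (⅙)*12 = 2)
E = 22/7 (E = 3 + (2 - 1)/7 = 3 + (⅐)*1 = 3 + ⅐ = 22/7 ≈ 3.1429)
o(r, G) = 6 (o(r, G) = 5 - 1*(-1) = 5 + 1 = 6)
-73*o(-10, E) = -73*6 = -438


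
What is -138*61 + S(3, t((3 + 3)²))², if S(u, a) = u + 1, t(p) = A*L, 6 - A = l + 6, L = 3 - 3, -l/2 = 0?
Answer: -8402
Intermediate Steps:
l = 0 (l = -2*0 = 0)
L = 0
A = 0 (A = 6 - (0 + 6) = 6 - 1*6 = 6 - 6 = 0)
t(p) = 0 (t(p) = 0*0 = 0)
S(u, a) = 1 + u
-138*61 + S(3, t((3 + 3)²))² = -138*61 + (1 + 3)² = -8418 + 4² = -8418 + 16 = -8402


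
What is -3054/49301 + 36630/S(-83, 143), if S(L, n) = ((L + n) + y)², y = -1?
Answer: 1795264656/171616781 ≈ 10.461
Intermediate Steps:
S(L, n) = (-1 + L + n)² (S(L, n) = ((L + n) - 1)² = (-1 + L + n)²)
-3054/49301 + 36630/S(-83, 143) = -3054/49301 + 36630/((-1 - 83 + 143)²) = -3054*1/49301 + 36630/(59²) = -3054/49301 + 36630/3481 = 1795264656/171616781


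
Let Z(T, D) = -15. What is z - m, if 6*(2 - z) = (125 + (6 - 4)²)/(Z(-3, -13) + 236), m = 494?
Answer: -217507/442 ≈ -492.10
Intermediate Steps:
z = 841/442 (z = 2 - (125 + (6 - 4)²)/(6*(-15 + 236)) = 2 - (125 + 2²)/(6*221) = 2 - (125 + 4)/(6*221) = 2 - 43/(2*221) = 2 - ⅙*129/221 = 2 - 43/442 = 841/442 ≈ 1.9027)
z - m = 841/442 - 1*494 = 841/442 - 494 = -217507/442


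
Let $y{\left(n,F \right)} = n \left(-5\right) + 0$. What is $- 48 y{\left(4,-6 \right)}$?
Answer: $960$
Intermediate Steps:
$y{\left(n,F \right)} = - 5 n$ ($y{\left(n,F \right)} = - 5 n + 0 = - 5 n$)
$- 48 y{\left(4,-6 \right)} = - 48 \left(\left(-5\right) 4\right) = \left(-48\right) \left(-20\right) = 960$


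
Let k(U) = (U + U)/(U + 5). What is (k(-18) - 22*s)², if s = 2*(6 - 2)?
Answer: 5071504/169 ≈ 30009.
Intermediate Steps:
k(U) = 2*U/(5 + U) (k(U) = (2*U)/(5 + U) = 2*U/(5 + U))
s = 8 (s = 2*4 = 8)
(k(-18) - 22*s)² = (2*(-18)/(5 - 18) - 22*8)² = (2*(-18)/(-13) - 176)² = (2*(-18)*(-1/13) - 176)² = (36/13 - 176)² = (-2252/13)² = 5071504/169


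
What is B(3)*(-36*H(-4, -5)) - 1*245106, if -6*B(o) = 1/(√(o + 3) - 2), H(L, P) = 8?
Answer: -245058 + 24*√6 ≈ -2.4500e+5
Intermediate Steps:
B(o) = -1/(6*(-2 + √(3 + o))) (B(o) = -1/(6*(√(o + 3) - 2)) = -1/(6*(√(3 + o) - 2)) = -1/(6*(-2 + √(3 + o))))
B(3)*(-36*H(-4, -5)) - 1*245106 = (-1/(-12 + 6*√(3 + 3)))*(-36*8) - 1*245106 = -1/(-12 + 6*√6)*(-288) - 245106 = 288/(-12 + 6*√6) - 245106 = -245106 + 288/(-12 + 6*√6)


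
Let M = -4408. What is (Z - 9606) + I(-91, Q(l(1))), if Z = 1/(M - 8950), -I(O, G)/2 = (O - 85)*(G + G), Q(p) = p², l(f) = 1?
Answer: -118912917/13358 ≈ -8902.0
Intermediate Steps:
I(O, G) = -4*G*(-85 + O) (I(O, G) = -2*(O - 85)*(G + G) = -2*(-85 + O)*2*G = -4*G*(-85 + O))
Z = -1/13358 (Z = 1/(-4408 - 8950) = 1/(-13358) = -1/13358 ≈ -7.4861e-5)
(Z - 9606) + I(-91, Q(l(1))) = (-1/13358 - 9606) + 4*1²*(85 - 1*(-91)) = -128316949/13358 + 4*1*(85 + 91) = -128316949/13358 + 4*1*176 = -128316949/13358 + 704 = -118912917/13358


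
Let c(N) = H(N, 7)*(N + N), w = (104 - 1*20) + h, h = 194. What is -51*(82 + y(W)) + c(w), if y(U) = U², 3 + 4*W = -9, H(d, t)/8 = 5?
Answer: 17599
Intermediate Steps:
H(d, t) = 40 (H(d, t) = 8*5 = 40)
W = -3 (W = -¾ + (¼)*(-9) = -¾ - 9/4 = -3)
w = 278 (w = (104 - 1*20) + 194 = (104 - 20) + 194 = 84 + 194 = 278)
c(N) = 80*N (c(N) = 40*(N + N) = 40*(2*N) = 80*N)
-51*(82 + y(W)) + c(w) = -51*(82 + (-3)²) + 80*278 = -51*(82 + 9) + 22240 = -51*91 + 22240 = -4641 + 22240 = 17599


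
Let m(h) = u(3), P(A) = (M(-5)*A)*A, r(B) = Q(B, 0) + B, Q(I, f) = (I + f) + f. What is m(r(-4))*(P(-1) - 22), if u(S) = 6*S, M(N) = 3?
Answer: -342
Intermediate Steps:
Q(I, f) = I + 2*f
r(B) = 2*B (r(B) = (B + 2*0) + B = (B + 0) + B = B + B = 2*B)
P(A) = 3*A² (P(A) = (3*A)*A = 3*A²)
m(h) = 18 (m(h) = 6*3 = 18)
m(r(-4))*(P(-1) - 22) = 18*(3*(-1)² - 22) = 18*(3*1 - 22) = 18*(3 - 22) = 18*(-19) = -342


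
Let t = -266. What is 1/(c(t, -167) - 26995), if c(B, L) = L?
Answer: -1/27162 ≈ -3.6816e-5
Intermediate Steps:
1/(c(t, -167) - 26995) = 1/(-167 - 26995) = 1/(-27162) = -1/27162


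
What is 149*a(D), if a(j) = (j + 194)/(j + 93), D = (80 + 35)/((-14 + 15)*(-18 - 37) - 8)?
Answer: 1803943/5744 ≈ 314.06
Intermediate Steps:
D = -115/63 (D = 115/(1*(-55) - 8) = 115/(-55 - 8) = 115/(-63) = 115*(-1/63) = -115/63 ≈ -1.8254)
a(j) = (194 + j)/(93 + j)
149*a(D) = 149*((194 - 115/63)/(93 - 115/63)) = 149*((12107/63)/(5744/63)) = 149*((63/5744)*(12107/63)) = 149*(12107/5744) = 1803943/5744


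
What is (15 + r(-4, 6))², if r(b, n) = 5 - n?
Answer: 196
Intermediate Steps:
(15 + r(-4, 6))² = (15 + (5 - 1*6))² = (15 + (5 - 6))² = (15 - 1)² = 14² = 196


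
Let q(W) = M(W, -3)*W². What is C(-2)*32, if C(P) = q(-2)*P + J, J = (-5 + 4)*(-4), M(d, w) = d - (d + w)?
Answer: -640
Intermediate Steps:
M(d, w) = -w (M(d, w) = d + (-d - w) = -w)
q(W) = 3*W² (q(W) = (-1*(-3))*W² = 3*W²)
J = 4 (J = -1*(-4) = 4)
C(P) = 4 + 12*P (C(P) = (3*(-2)²)*P + 4 = (3*4)*P + 4 = 12*P + 4 = 4 + 12*P)
C(-2)*32 = (4 + 12*(-2))*32 = (4 - 24)*32 = -20*32 = -640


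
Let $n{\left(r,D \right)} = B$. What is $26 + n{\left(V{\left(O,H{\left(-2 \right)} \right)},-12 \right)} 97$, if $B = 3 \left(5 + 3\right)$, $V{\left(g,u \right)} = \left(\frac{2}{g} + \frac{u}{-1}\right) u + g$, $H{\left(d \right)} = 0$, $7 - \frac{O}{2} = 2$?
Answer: $2354$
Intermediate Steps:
$O = 10$ ($O = 14 - 4 = 10$)
$V{\left(g,u \right)} = g + u \left(- u + \frac{2}{g}\right)$ ($V{\left(g,u \right)} = \left(\frac{2}{g} + u \left(-1\right)\right) u + g = \left(\frac{2}{g} - u\right) u + g = \left(- u + \frac{2}{g}\right) u + g = u \left(- u + \frac{2}{g}\right) + g = g + u \left(- u + \frac{2}{g}\right)$)
$B = 24$ ($B = 3 \cdot 8 = 24$)
$n{\left(r,D \right)} = 24$
$26 + n{\left(V{\left(O,H{\left(-2 \right)} \right)},-12 \right)} 97 = 26 + 24 \cdot 97 = 26 + 2328 = 2354$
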